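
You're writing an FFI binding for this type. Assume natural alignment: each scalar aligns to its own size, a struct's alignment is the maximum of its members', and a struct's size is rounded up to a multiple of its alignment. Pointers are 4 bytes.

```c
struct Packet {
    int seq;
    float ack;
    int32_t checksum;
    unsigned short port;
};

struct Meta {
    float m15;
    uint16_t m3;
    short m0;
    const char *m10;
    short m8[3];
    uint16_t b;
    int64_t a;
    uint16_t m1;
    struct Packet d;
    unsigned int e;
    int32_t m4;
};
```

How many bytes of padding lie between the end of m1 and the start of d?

Packet: @0: seq [4B, align 4] → 4; @4: ack [4B, align 4] → 8; @8: checksum [4B, align 4] → 12; @12: port [2B, align 2] → 14; +2 tail pad (align 4); size 16, align 4
@0: m15 [4B, align 4] → 4
@4: m3 [2B, align 2] → 6
@6: m0 [2B, align 2] → 8
@8: m10 [4B, align 4] → 12
@12: m8 [6B, align 2] → 18
@18: b [2B, align 2] → 20
+4 pad (align 8)
@24: a [8B, align 8] → 32
@32: m1 [2B, align 2] → 34
+2 pad (align 4)
@36: d [16B, align 4] → 52

2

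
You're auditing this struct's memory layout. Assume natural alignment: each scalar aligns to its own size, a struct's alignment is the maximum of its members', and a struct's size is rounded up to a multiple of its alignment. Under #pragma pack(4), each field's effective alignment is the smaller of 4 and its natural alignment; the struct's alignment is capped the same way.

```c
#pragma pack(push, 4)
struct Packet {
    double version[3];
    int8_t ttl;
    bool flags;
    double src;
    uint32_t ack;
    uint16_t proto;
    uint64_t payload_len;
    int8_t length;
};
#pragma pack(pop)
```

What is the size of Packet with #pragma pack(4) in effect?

56

version at 0 (size 24, align 4) → ends 24
ttl at 24 (size 1, align 1) → ends 25
flags at 25 (size 1, align 1) → ends 26
pad 2 to align 4 for src
src at 28 (size 8, align 4) → ends 36
ack at 36 (size 4, align 4) → ends 40
proto at 40 (size 2, align 2) → ends 42
pad 2 to align 4 for payload_len
payload_len at 44 (size 8, align 4) → ends 52
length at 52 (size 1, align 1) → ends 53
tail pad 3 to reach multiple of 4
total 56 bytes, alignment 4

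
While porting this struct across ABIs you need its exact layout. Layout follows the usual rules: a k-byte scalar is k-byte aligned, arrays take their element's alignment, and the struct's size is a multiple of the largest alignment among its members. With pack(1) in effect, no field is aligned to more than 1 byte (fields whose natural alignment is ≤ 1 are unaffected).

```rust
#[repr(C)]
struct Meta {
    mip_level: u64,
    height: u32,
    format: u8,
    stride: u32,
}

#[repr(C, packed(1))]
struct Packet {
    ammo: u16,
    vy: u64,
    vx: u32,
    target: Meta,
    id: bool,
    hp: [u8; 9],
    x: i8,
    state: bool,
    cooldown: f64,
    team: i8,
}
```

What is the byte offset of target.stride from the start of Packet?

Meta: mip_level at 0 (size 8, align 8) → ends 8; height at 8 (size 4, align 4) → ends 12; format at 12 (size 1, align 1) → ends 13; pad 3 to align 4 for stride; stride at 16 (size 4, align 4) → ends 20; tail pad 4 to reach multiple of 8; total 24 bytes, alignment 8
ammo at 0 (size 2, align 1) → ends 2
vy at 2 (size 8, align 1) → ends 10
vx at 10 (size 4, align 1) → ends 14
target at 14 (size 24, align 1) → ends 38
within Meta: stride at 16
14 + 16 = 30

30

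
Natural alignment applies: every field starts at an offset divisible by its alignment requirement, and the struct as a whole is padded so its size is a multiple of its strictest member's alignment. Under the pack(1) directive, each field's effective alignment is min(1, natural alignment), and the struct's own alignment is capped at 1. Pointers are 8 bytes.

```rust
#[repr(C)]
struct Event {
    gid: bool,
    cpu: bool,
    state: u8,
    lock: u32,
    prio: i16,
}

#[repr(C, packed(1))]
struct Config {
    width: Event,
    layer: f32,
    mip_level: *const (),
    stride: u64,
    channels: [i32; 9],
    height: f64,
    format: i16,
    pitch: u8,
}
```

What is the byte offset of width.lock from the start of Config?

4

Event: 0..1  gid  (1B, 1-aligned); 1..2  cpu  (1B, 1-aligned); 2..3  state  (1B, 1-aligned); 3..4  -- padding (1B); 4..8  lock  (4B, 4-aligned); 8..10  prio  (2B, 2-aligned); 10..12  -- tail padding (2B); sizeof = 12, alignof = 4
0..12  width  (12B, 1-aligned)
within Event: lock at 4
0 + 4 = 4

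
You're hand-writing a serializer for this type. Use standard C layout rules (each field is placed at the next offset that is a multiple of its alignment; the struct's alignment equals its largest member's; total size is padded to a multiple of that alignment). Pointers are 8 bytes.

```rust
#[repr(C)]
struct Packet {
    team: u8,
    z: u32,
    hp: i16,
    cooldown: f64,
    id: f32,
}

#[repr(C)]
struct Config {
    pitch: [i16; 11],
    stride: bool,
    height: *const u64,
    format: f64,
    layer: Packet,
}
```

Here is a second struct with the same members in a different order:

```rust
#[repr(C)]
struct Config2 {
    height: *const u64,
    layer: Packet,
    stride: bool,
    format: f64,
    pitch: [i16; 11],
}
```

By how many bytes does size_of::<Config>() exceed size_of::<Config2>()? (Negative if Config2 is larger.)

-8

Packet: 0..1  team  (1B, 1-aligned); 1..4  -- padding (3B); 4..8  z  (4B, 4-aligned); 8..10  hp  (2B, 2-aligned); 10..16  -- padding (6B); 16..24  cooldown  (8B, 8-aligned); 24..28  id  (4B, 4-aligned); 28..32  -- tail padding (4B); sizeof = 32, alignof = 8
0..22  pitch  (22B, 2-aligned)
22..23  stride  (1B, 1-aligned)
23..24  -- padding (1B)
24..32  height  (8B, 8-aligned)
32..40  format  (8B, 8-aligned)
40..72  layer  (32B, 8-aligned)
sizeof = 72, alignof = 8
— Config2 —
0..8  height  (8B, 8-aligned)
8..40  layer  (32B, 8-aligned)
40..41  stride  (1B, 1-aligned)
41..48  -- padding (7B)
48..56  format  (8B, 8-aligned)
56..78  pitch  (22B, 2-aligned)
78..80  -- tail padding (2B)
sizeof = 80, alignof = 8
72 − 80 = -8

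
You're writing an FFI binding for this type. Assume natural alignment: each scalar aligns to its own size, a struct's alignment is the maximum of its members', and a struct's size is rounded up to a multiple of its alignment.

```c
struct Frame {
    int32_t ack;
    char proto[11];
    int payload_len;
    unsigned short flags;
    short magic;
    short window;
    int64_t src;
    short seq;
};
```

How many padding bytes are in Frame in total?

13

ack at 0 (size 4, align 4) → ends 4
proto at 4 (size 11, align 1) → ends 15
pad 1 to align 4 for payload_len
payload_len at 16 (size 4, align 4) → ends 20
flags at 20 (size 2, align 2) → ends 22
magic at 22 (size 2, align 2) → ends 24
window at 24 (size 2, align 2) → ends 26
pad 6 to align 8 for src
src at 32 (size 8, align 8) → ends 40
seq at 40 (size 2, align 2) → ends 42
tail pad 6 to reach multiple of 8
total 48 bytes, alignment 8
data bytes 35, size 48 → padding 13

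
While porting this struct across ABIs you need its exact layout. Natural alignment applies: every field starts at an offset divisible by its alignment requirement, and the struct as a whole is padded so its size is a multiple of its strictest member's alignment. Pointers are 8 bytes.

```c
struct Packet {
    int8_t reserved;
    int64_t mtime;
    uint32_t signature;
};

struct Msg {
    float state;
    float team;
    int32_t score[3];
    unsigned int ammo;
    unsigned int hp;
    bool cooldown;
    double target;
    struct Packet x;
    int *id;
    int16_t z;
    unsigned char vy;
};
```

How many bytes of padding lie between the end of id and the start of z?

Packet: 0..1  reserved  (1B, 1-aligned); 1..8  -- padding (7B); 8..16  mtime  (8B, 8-aligned); 16..20  signature  (4B, 4-aligned); 20..24  -- tail padding (4B); sizeof = 24, alignof = 8
0..4  state  (4B, 4-aligned)
4..8  team  (4B, 4-aligned)
8..20  score  (12B, 4-aligned)
20..24  ammo  (4B, 4-aligned)
24..28  hp  (4B, 4-aligned)
28..29  cooldown  (1B, 1-aligned)
29..32  -- padding (3B)
32..40  target  (8B, 8-aligned)
40..64  x  (24B, 8-aligned)
64..72  id  (8B, 8-aligned)
72..74  z  (2B, 2-aligned)

0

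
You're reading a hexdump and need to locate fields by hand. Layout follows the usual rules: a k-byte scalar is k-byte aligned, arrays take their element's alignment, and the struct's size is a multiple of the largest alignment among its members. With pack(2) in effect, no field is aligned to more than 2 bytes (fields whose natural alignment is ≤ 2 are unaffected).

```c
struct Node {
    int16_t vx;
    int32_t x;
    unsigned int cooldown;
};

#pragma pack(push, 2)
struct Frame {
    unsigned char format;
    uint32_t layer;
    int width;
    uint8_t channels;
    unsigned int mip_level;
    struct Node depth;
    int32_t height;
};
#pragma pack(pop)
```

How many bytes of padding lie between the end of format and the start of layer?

1

Node: vx at 0 (size 2, align 2) → ends 2; pad 2 to align 4 for x; x at 4 (size 4, align 4) → ends 8; cooldown at 8 (size 4, align 4) → ends 12; total 12 bytes, alignment 4
format at 0 (size 1, align 1) → ends 1
pad 1 to align 2 for layer
layer at 2 (size 4, align 2) → ends 6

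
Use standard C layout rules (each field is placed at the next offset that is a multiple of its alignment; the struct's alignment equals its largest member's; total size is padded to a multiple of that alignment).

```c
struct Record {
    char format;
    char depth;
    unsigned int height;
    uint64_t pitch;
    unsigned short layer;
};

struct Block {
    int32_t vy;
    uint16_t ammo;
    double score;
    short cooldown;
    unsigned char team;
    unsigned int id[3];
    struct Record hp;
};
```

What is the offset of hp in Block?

Record: @0: format [1B, align 1] → 1; @1: depth [1B, align 1] → 2; +2 pad (align 4); @4: height [4B, align 4] → 8; @8: pitch [8B, align 8] → 16; @16: layer [2B, align 2] → 18; +6 tail pad (align 8); size 24, align 8
@0: vy [4B, align 4] → 4
@4: ammo [2B, align 2] → 6
+2 pad (align 8)
@8: score [8B, align 8] → 16
@16: cooldown [2B, align 2] → 18
@18: team [1B, align 1] → 19
+1 pad (align 4)
@20: id [12B, align 4] → 32
@32: hp [24B, align 8] → 56

32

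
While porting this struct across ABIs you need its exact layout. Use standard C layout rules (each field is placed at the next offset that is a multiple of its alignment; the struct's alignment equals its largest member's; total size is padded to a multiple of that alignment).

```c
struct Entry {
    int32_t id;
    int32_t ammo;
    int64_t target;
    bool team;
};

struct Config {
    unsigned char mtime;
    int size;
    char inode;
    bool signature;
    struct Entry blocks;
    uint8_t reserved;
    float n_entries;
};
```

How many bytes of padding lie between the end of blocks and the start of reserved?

0

Entry: @0: id [4B, align 4] → 4; @4: ammo [4B, align 4] → 8; @8: target [8B, align 8] → 16; @16: team [1B, align 1] → 17; +7 tail pad (align 8); size 24, align 8
@0: mtime [1B, align 1] → 1
+3 pad (align 4)
@4: size [4B, align 4] → 8
@8: inode [1B, align 1] → 9
@9: signature [1B, align 1] → 10
+6 pad (align 8)
@16: blocks [24B, align 8] → 40
@40: reserved [1B, align 1] → 41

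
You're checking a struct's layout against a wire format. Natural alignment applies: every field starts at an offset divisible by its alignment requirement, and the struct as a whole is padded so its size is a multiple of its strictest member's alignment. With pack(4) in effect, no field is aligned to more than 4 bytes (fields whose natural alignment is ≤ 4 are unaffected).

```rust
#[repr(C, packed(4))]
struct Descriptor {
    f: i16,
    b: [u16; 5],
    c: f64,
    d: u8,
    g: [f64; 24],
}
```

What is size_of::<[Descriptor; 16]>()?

3456

0..2  f  (2B, 2-aligned)
2..12  b  (10B, 2-aligned)
12..20  c  (8B, 4-aligned)
20..21  d  (1B, 1-aligned)
21..24  -- padding (3B)
24..216  g  (192B, 4-aligned)
sizeof = 216, alignof = 4
array of 16: 16 × 216 = 3456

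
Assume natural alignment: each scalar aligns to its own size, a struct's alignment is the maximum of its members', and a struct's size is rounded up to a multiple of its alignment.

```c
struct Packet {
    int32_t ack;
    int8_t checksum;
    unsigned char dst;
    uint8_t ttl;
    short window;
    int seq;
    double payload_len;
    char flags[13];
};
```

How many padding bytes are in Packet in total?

0..4  ack  (4B, 4-aligned)
4..5  checksum  (1B, 1-aligned)
5..6  dst  (1B, 1-aligned)
6..7  ttl  (1B, 1-aligned)
7..8  -- padding (1B)
8..10  window  (2B, 2-aligned)
10..12  -- padding (2B)
12..16  seq  (4B, 4-aligned)
16..24  payload_len  (8B, 8-aligned)
24..37  flags  (13B, 1-aligned)
37..40  -- tail padding (3B)
sizeof = 40, alignof = 8
data bytes 34, size 40 → padding 6

6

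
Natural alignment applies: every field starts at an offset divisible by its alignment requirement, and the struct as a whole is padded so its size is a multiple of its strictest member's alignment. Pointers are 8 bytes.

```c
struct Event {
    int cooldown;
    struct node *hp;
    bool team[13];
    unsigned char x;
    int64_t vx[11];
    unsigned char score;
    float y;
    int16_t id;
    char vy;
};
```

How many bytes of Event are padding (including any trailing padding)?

@0: cooldown [4B, align 4] → 4
+4 pad (align 8)
@8: hp [8B, align 8] → 16
@16: team [13B, align 1] → 29
@29: x [1B, align 1] → 30
+2 pad (align 8)
@32: vx [88B, align 8] → 120
@120: score [1B, align 1] → 121
+3 pad (align 4)
@124: y [4B, align 4] → 128
@128: id [2B, align 2] → 130
@130: vy [1B, align 1] → 131
+5 tail pad (align 8)
size 136, align 8
data bytes 122, size 136 → padding 14

14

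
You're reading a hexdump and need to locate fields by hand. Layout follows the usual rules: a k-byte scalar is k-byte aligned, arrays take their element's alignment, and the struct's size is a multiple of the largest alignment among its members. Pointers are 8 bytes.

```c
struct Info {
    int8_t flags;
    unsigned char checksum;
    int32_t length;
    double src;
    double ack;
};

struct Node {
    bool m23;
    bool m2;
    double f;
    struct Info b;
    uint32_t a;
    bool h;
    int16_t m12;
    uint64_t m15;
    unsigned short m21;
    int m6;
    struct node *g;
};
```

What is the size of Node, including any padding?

Info: @0: flags [1B, align 1] → 1; @1: checksum [1B, align 1] → 2; +2 pad (align 4); @4: length [4B, align 4] → 8; @8: src [8B, align 8] → 16; @16: ack [8B, align 8] → 24; size 24, align 8
@0: m23 [1B, align 1] → 1
@1: m2 [1B, align 1] → 2
+6 pad (align 8)
@8: f [8B, align 8] → 16
@16: b [24B, align 8] → 40
@40: a [4B, align 4] → 44
@44: h [1B, align 1] → 45
+1 pad (align 2)
@46: m12 [2B, align 2] → 48
@48: m15 [8B, align 8] → 56
@56: m21 [2B, align 2] → 58
+2 pad (align 4)
@60: m6 [4B, align 4] → 64
@64: g [8B, align 8] → 72
size 72, align 8

72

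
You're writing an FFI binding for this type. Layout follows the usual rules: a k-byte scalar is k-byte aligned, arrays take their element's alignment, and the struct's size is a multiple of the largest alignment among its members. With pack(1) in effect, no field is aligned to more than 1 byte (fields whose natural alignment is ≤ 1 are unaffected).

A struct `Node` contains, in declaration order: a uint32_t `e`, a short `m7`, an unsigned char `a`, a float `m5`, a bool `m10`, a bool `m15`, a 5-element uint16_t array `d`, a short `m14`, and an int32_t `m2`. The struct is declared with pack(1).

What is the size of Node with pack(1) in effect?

29

0..4  e  (4B, 1-aligned)
4..6  m7  (2B, 1-aligned)
6..7  a  (1B, 1-aligned)
7..11  m5  (4B, 1-aligned)
11..12  m10  (1B, 1-aligned)
12..13  m15  (1B, 1-aligned)
13..23  d  (10B, 1-aligned)
23..25  m14  (2B, 1-aligned)
25..29  m2  (4B, 1-aligned)
sizeof = 29, alignof = 1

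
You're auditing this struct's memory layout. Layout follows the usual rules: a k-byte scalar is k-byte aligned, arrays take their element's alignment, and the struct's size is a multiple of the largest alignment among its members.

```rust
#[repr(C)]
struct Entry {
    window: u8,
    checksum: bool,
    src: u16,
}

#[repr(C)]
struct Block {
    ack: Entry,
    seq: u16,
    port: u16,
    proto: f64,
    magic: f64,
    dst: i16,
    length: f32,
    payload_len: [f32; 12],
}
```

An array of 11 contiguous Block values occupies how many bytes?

880

Entry: @0: window [1B, align 1] → 1; @1: checksum [1B, align 1] → 2; @2: src [2B, align 2] → 4; size 4, align 2
@0: ack [4B, align 2] → 4
@4: seq [2B, align 2] → 6
@6: port [2B, align 2] → 8
@8: proto [8B, align 8] → 16
@16: magic [8B, align 8] → 24
@24: dst [2B, align 2] → 26
+2 pad (align 4)
@28: length [4B, align 4] → 32
@32: payload_len [48B, align 4] → 80
size 80, align 8
array of 11: 11 × 80 = 880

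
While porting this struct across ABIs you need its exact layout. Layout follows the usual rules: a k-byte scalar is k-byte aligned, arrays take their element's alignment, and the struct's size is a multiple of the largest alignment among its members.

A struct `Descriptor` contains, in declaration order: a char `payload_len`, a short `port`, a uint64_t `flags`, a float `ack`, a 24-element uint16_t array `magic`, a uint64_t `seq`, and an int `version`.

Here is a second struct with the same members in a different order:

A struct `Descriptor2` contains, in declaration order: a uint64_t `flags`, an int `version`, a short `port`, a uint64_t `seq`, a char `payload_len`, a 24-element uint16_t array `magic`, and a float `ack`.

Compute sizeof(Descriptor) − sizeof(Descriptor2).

@0: payload_len [1B, align 1] → 1
+1 pad (align 2)
@2: port [2B, align 2] → 4
+4 pad (align 8)
@8: flags [8B, align 8] → 16
@16: ack [4B, align 4] → 20
@20: magic [48B, align 2] → 68
+4 pad (align 8)
@72: seq [8B, align 8] → 80
@80: version [4B, align 4] → 84
+4 tail pad (align 8)
size 88, align 8
— Descriptor2 —
@0: flags [8B, align 8] → 8
@8: version [4B, align 4] → 12
@12: port [2B, align 2] → 14
+2 pad (align 8)
@16: seq [8B, align 8] → 24
@24: payload_len [1B, align 1] → 25
+1 pad (align 2)
@26: magic [48B, align 2] → 74
+2 pad (align 4)
@76: ack [4B, align 4] → 80
size 80, align 8
88 − 80 = 8

8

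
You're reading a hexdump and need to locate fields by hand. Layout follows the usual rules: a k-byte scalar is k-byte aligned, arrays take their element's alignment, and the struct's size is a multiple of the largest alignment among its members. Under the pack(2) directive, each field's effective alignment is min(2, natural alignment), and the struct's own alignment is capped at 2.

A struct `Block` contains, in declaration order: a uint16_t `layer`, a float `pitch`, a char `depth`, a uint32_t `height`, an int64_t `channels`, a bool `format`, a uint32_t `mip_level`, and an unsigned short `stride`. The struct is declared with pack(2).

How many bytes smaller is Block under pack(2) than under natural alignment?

12

natural layout:
  0..2  layer  (2B, 2-aligned)
  2..4  -- padding (2B)
  4..8  pitch  (4B, 4-aligned)
  8..9  depth  (1B, 1-aligned)
  9..12  -- padding (3B)
  12..16  height  (4B, 4-aligned)
  16..24  channels  (8B, 8-aligned)
  24..25  format  (1B, 1-aligned)
  25..28  -- padding (3B)
  28..32  mip_level  (4B, 4-aligned)
  32..34  stride  (2B, 2-aligned)
  34..40  -- tail padding (6B)
  sizeof = 40, alignof = 8
packed(2) layout:
  0..2  layer  (2B, 2-aligned)
  2..6  pitch  (4B, 2-aligned)
  6..7  depth  (1B, 1-aligned)
  7..8  -- padding (1B)
  8..12  height  (4B, 2-aligned)
  12..20  channels  (8B, 2-aligned)
  20..21  format  (1B, 1-aligned)
  21..22  -- padding (1B)
  22..26  mip_level  (4B, 2-aligned)
  26..28  stride  (2B, 2-aligned)
  sizeof = 28, alignof = 2
40 − 28 = 12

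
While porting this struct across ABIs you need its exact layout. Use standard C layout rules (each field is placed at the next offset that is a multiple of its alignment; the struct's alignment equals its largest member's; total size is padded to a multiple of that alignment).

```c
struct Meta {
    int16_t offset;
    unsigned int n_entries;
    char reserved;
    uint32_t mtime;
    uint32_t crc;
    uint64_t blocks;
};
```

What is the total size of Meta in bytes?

32 bytes

@0: offset [2B, align 2] → 2
+2 pad (align 4)
@4: n_entries [4B, align 4] → 8
@8: reserved [1B, align 1] → 9
+3 pad (align 4)
@12: mtime [4B, align 4] → 16
@16: crc [4B, align 4] → 20
+4 pad (align 8)
@24: blocks [8B, align 8] → 32
size 32, align 8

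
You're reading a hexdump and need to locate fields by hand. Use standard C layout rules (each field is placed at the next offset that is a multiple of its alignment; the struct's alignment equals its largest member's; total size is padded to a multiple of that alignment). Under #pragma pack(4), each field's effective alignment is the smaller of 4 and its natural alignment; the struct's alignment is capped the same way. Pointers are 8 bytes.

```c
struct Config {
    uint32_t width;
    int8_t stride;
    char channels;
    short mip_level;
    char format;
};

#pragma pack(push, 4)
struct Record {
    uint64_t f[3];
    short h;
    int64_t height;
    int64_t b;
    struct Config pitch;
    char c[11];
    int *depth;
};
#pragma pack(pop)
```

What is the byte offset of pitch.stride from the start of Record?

48

Config: width at 0 (size 4, align 4) → ends 4; stride at 4 (size 1, align 1) → ends 5; channels at 5 (size 1, align 1) → ends 6; mip_level at 6 (size 2, align 2) → ends 8; format at 8 (size 1, align 1) → ends 9; tail pad 3 to reach multiple of 4; total 12 bytes, alignment 4
f at 0 (size 24, align 4) → ends 24
h at 24 (size 2, align 2) → ends 26
pad 2 to align 4 for height
height at 28 (size 8, align 4) → ends 36
b at 36 (size 8, align 4) → ends 44
pitch at 44 (size 12, align 4) → ends 56
within Config: stride at 4
44 + 4 = 48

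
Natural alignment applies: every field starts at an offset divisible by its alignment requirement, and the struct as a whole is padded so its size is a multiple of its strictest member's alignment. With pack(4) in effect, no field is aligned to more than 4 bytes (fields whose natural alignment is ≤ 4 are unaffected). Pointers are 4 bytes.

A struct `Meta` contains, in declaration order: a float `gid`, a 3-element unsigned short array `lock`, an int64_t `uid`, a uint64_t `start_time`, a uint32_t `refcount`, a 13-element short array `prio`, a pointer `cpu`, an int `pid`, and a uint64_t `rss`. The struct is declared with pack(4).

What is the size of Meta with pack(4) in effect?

0..4  gid  (4B, 4-aligned)
4..10  lock  (6B, 2-aligned)
10..12  -- padding (2B)
12..20  uid  (8B, 4-aligned)
20..28  start_time  (8B, 4-aligned)
28..32  refcount  (4B, 4-aligned)
32..58  prio  (26B, 2-aligned)
58..60  -- padding (2B)
60..64  cpu  (4B, 4-aligned)
64..68  pid  (4B, 4-aligned)
68..76  rss  (8B, 4-aligned)
sizeof = 76, alignof = 4

76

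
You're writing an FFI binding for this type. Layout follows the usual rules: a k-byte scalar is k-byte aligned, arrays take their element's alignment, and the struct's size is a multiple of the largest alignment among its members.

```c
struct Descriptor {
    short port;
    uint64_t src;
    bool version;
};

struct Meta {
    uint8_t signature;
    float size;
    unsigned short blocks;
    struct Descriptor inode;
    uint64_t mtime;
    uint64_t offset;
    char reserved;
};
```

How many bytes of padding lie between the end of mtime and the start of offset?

0

Descriptor: 0..2  port  (2B, 2-aligned); 2..8  -- padding (6B); 8..16  src  (8B, 8-aligned); 16..17  version  (1B, 1-aligned); 17..24  -- tail padding (7B); sizeof = 24, alignof = 8
0..1  signature  (1B, 1-aligned)
1..4  -- padding (3B)
4..8  size  (4B, 4-aligned)
8..10  blocks  (2B, 2-aligned)
10..16  -- padding (6B)
16..40  inode  (24B, 8-aligned)
40..48  mtime  (8B, 8-aligned)
48..56  offset  (8B, 8-aligned)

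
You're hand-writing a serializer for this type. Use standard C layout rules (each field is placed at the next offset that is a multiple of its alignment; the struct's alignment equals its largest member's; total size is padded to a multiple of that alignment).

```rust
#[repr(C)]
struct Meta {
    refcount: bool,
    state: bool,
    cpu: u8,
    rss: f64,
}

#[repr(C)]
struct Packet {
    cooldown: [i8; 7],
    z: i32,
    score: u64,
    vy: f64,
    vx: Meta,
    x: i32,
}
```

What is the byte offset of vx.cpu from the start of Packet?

Meta: 0..1  refcount  (1B, 1-aligned); 1..2  state  (1B, 1-aligned); 2..3  cpu  (1B, 1-aligned); 3..8  -- padding (5B); 8..16  rss  (8B, 8-aligned); sizeof = 16, alignof = 8
0..7  cooldown  (7B, 1-aligned)
7..8  -- padding (1B)
8..12  z  (4B, 4-aligned)
12..16  -- padding (4B)
16..24  score  (8B, 8-aligned)
24..32  vy  (8B, 8-aligned)
32..48  vx  (16B, 8-aligned)
within Meta: cpu at 2
32 + 2 = 34

34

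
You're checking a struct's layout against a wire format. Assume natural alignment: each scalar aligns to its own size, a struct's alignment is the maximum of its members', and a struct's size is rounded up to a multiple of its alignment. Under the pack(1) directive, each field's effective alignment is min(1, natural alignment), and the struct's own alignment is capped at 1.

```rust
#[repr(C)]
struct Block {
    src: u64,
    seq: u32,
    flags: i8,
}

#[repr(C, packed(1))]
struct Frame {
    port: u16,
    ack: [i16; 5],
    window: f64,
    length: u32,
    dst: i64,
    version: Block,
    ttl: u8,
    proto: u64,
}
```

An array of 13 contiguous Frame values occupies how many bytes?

Block: src at 0 (size 8, align 8) → ends 8; seq at 8 (size 4, align 4) → ends 12; flags at 12 (size 1, align 1) → ends 13; tail pad 3 to reach multiple of 8; total 16 bytes, alignment 8
port at 0 (size 2, align 1) → ends 2
ack at 2 (size 10, align 1) → ends 12
window at 12 (size 8, align 1) → ends 20
length at 20 (size 4, align 1) → ends 24
dst at 24 (size 8, align 1) → ends 32
version at 32 (size 16, align 1) → ends 48
ttl at 48 (size 1, align 1) → ends 49
proto at 49 (size 8, align 1) → ends 57
total 57 bytes, alignment 1
array of 13: 13 × 57 = 741

741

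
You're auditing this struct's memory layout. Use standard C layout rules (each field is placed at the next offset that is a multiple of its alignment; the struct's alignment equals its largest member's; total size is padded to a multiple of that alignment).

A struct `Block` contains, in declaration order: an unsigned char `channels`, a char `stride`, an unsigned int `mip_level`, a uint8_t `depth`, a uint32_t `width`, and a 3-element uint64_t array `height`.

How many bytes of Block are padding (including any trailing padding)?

5

@0: channels [1B, align 1] → 1
@1: stride [1B, align 1] → 2
+2 pad (align 4)
@4: mip_level [4B, align 4] → 8
@8: depth [1B, align 1] → 9
+3 pad (align 4)
@12: width [4B, align 4] → 16
@16: height [24B, align 8] → 40
size 40, align 8
data bytes 35, size 40 → padding 5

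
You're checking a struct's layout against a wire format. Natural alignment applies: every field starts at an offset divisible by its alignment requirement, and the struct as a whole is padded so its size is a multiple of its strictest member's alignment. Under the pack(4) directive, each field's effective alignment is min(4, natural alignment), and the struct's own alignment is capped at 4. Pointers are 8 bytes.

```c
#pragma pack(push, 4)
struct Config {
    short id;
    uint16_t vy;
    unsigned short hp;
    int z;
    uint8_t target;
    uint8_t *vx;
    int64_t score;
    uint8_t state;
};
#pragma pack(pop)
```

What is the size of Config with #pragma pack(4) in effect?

36

@0: id [2B, align 2] → 2
@2: vy [2B, align 2] → 4
@4: hp [2B, align 2] → 6
+2 pad (align 4)
@8: z [4B, align 4] → 12
@12: target [1B, align 1] → 13
+3 pad (align 4)
@16: vx [8B, align 4] → 24
@24: score [8B, align 4] → 32
@32: state [1B, align 1] → 33
+3 tail pad (align 4)
size 36, align 4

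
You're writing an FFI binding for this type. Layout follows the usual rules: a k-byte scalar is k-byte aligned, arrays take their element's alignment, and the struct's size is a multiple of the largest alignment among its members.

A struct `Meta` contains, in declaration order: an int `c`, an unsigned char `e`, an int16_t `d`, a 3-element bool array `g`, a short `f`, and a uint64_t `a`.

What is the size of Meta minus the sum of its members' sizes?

@0: c [4B, align 4] → 4
@4: e [1B, align 1] → 5
+1 pad (align 2)
@6: d [2B, align 2] → 8
@8: g [3B, align 1] → 11
+1 pad (align 2)
@12: f [2B, align 2] → 14
+2 pad (align 8)
@16: a [8B, align 8] → 24
size 24, align 8
data bytes 20, size 24 → padding 4

4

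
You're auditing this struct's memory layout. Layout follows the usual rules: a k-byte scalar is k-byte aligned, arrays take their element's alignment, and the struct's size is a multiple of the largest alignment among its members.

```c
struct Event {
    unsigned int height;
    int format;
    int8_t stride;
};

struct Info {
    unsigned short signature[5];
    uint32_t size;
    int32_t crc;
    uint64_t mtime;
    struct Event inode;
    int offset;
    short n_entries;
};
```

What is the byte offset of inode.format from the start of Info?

Event: 0..4  height  (4B, 4-aligned); 4..8  format  (4B, 4-aligned); 8..9  stride  (1B, 1-aligned); 9..12  -- tail padding (3B); sizeof = 12, alignof = 4
0..10  signature  (10B, 2-aligned)
10..12  -- padding (2B)
12..16  size  (4B, 4-aligned)
16..20  crc  (4B, 4-aligned)
20..24  -- padding (4B)
24..32  mtime  (8B, 8-aligned)
32..44  inode  (12B, 4-aligned)
within Event: format at 4
32 + 4 = 36

36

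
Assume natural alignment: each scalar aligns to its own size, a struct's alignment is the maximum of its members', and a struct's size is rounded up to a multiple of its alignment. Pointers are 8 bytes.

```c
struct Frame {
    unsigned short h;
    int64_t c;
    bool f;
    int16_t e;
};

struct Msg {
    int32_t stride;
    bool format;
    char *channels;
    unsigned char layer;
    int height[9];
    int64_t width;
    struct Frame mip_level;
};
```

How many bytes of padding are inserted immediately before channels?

Frame: h at 0 (size 2, align 2) → ends 2; pad 6 to align 8 for c; c at 8 (size 8, align 8) → ends 16; f at 16 (size 1, align 1) → ends 17; pad 1 to align 2 for e; e at 18 (size 2, align 2) → ends 20; tail pad 4 to reach multiple of 8; total 24 bytes, alignment 8
stride at 0 (size 4, align 4) → ends 4
format at 4 (size 1, align 1) → ends 5
pad 3 to align 8 for channels
channels at 8 (size 8, align 8) → ends 16

3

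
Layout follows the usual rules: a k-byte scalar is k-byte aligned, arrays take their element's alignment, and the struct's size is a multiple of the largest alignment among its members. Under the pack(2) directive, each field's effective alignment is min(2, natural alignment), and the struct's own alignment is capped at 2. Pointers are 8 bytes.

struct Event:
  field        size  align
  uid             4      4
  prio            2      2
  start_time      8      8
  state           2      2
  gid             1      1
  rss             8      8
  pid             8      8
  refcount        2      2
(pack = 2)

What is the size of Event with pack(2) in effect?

uid at 0 (size 4, align 2) → ends 4
prio at 4 (size 2, align 2) → ends 6
start_time at 6 (size 8, align 2) → ends 14
state at 14 (size 2, align 2) → ends 16
gid at 16 (size 1, align 1) → ends 17
pad 1 to align 2 for rss
rss at 18 (size 8, align 2) → ends 26
pid at 26 (size 8, align 2) → ends 34
refcount at 34 (size 2, align 2) → ends 36
total 36 bytes, alignment 2

36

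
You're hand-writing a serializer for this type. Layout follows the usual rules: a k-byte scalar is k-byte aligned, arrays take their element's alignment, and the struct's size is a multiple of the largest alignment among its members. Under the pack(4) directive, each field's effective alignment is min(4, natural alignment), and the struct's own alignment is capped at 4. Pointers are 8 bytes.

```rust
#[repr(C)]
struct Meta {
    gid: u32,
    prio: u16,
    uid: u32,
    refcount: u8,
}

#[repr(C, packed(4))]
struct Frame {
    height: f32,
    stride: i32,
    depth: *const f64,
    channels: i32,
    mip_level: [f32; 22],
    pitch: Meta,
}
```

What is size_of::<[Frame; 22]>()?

Meta: @0: gid [4B, align 4] → 4; @4: prio [2B, align 2] → 6; +2 pad (align 4); @8: uid [4B, align 4] → 12; @12: refcount [1B, align 1] → 13; +3 tail pad (align 4); size 16, align 4
@0: height [4B, align 4] → 4
@4: stride [4B, align 4] → 8
@8: depth [8B, align 4] → 16
@16: channels [4B, align 4] → 20
@20: mip_level [88B, align 4] → 108
@108: pitch [16B, align 4] → 124
size 124, align 4
array of 22: 22 × 124 = 2728

2728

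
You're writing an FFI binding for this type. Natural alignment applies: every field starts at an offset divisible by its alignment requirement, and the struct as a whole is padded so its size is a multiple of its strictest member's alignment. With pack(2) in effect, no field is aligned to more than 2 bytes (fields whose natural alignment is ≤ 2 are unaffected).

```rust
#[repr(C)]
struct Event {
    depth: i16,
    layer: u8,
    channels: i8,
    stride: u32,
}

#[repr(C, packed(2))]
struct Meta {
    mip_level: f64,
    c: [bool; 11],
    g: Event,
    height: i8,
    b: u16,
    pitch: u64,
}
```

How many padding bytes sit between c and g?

1

Event: @0: depth [2B, align 2] → 2; @2: layer [1B, align 1] → 3; @3: channels [1B, align 1] → 4; @4: stride [4B, align 4] → 8; size 8, align 4
@0: mip_level [8B, align 2] → 8
@8: c [11B, align 1] → 19
+1 pad (align 2)
@20: g [8B, align 2] → 28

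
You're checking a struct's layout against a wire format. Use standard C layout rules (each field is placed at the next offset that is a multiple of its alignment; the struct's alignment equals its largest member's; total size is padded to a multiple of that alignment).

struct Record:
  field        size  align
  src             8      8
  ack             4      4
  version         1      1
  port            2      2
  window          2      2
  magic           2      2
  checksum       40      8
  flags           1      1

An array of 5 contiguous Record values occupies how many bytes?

360

src at 0 (size 8, align 8) → ends 8
ack at 8 (size 4, align 4) → ends 12
version at 12 (size 1, align 1) → ends 13
pad 1 to align 2 for port
port at 14 (size 2, align 2) → ends 16
window at 16 (size 2, align 2) → ends 18
magic at 18 (size 2, align 2) → ends 20
pad 4 to align 8 for checksum
checksum at 24 (size 40, align 8) → ends 64
flags at 64 (size 1, align 1) → ends 65
tail pad 7 to reach multiple of 8
total 72 bytes, alignment 8
array of 5: 5 × 72 = 360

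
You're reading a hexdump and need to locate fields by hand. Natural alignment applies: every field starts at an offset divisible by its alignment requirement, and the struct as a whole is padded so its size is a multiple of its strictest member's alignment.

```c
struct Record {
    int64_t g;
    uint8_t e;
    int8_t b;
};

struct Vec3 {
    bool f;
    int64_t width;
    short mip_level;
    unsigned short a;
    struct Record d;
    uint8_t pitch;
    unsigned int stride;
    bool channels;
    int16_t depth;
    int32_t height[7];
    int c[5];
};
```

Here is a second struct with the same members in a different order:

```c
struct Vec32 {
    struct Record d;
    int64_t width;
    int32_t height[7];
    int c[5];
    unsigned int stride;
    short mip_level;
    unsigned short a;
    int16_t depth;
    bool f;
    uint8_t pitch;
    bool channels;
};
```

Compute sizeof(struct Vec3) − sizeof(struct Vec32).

Record: 0..8  g  (8B, 8-aligned); 8..9  e  (1B, 1-aligned); 9..10  b  (1B, 1-aligned); 10..16  -- tail padding (6B); sizeof = 16, alignof = 8
0..1  f  (1B, 1-aligned)
1..8  -- padding (7B)
8..16  width  (8B, 8-aligned)
16..18  mip_level  (2B, 2-aligned)
18..20  a  (2B, 2-aligned)
20..24  -- padding (4B)
24..40  d  (16B, 8-aligned)
40..41  pitch  (1B, 1-aligned)
41..44  -- padding (3B)
44..48  stride  (4B, 4-aligned)
48..49  channels  (1B, 1-aligned)
49..50  -- padding (1B)
50..52  depth  (2B, 2-aligned)
52..80  height  (28B, 4-aligned)
80..100  c  (20B, 4-aligned)
100..104  -- tail padding (4B)
sizeof = 104, alignof = 8
— Vec32 —
0..16  d  (16B, 8-aligned)
16..24  width  (8B, 8-aligned)
24..52  height  (28B, 4-aligned)
52..72  c  (20B, 4-aligned)
72..76  stride  (4B, 4-aligned)
76..78  mip_level  (2B, 2-aligned)
78..80  a  (2B, 2-aligned)
80..82  depth  (2B, 2-aligned)
82..83  f  (1B, 1-aligned)
83..84  pitch  (1B, 1-aligned)
84..85  channels  (1B, 1-aligned)
85..88  -- tail padding (3B)
sizeof = 88, alignof = 8
104 − 88 = 16

16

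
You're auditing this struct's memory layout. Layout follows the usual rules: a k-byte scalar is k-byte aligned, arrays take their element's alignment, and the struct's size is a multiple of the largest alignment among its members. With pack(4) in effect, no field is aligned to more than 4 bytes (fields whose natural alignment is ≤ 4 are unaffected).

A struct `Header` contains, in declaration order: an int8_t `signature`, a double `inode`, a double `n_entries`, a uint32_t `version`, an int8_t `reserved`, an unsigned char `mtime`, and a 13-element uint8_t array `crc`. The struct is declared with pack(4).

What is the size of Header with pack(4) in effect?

40

signature at 0 (size 1, align 1) → ends 1
pad 3 to align 4 for inode
inode at 4 (size 8, align 4) → ends 12
n_entries at 12 (size 8, align 4) → ends 20
version at 20 (size 4, align 4) → ends 24
reserved at 24 (size 1, align 1) → ends 25
mtime at 25 (size 1, align 1) → ends 26
crc at 26 (size 13, align 1) → ends 39
tail pad 1 to reach multiple of 4
total 40 bytes, alignment 4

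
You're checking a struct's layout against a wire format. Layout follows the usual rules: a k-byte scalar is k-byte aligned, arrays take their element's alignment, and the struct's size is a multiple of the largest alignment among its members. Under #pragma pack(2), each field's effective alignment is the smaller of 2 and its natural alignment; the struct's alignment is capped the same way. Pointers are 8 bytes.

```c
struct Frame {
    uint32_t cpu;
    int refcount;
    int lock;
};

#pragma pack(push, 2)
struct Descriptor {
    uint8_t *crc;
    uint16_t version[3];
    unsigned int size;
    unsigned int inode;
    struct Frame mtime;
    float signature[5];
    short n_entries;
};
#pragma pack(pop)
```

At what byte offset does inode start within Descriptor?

Frame: @0: cpu [4B, align 4] → 4; @4: refcount [4B, align 4] → 8; @8: lock [4B, align 4] → 12; size 12, align 4
@0: crc [8B, align 2] → 8
@8: version [6B, align 2] → 14
@14: size [4B, align 2] → 18
@18: inode [4B, align 2] → 22

18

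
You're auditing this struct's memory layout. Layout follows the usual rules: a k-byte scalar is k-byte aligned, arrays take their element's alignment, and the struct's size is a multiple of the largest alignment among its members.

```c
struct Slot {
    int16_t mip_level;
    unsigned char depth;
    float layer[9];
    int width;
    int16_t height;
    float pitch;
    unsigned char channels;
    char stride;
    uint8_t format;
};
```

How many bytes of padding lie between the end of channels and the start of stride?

0

mip_level at 0 (size 2, align 2) → ends 2
depth at 2 (size 1, align 1) → ends 3
pad 1 to align 4 for layer
layer at 4 (size 36, align 4) → ends 40
width at 40 (size 4, align 4) → ends 44
height at 44 (size 2, align 2) → ends 46
pad 2 to align 4 for pitch
pitch at 48 (size 4, align 4) → ends 52
channels at 52 (size 1, align 1) → ends 53
stride at 53 (size 1, align 1) → ends 54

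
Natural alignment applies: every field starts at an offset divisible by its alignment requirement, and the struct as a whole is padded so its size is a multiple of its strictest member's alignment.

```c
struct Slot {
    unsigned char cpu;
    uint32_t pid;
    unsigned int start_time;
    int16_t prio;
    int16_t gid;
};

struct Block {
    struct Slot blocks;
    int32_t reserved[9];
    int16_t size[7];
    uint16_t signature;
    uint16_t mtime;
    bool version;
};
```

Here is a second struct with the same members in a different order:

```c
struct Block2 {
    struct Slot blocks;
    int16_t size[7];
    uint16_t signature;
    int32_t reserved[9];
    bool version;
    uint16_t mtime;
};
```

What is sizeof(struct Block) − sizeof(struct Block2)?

Slot: @0: cpu [1B, align 1] → 1; +3 pad (align 4); @4: pid [4B, align 4] → 8; @8: start_time [4B, align 4] → 12; @12: prio [2B, align 2] → 14; @14: gid [2B, align 2] → 16; size 16, align 4
@0: blocks [16B, align 4] → 16
@16: reserved [36B, align 4] → 52
@52: size [14B, align 2] → 66
@66: signature [2B, align 2] → 68
@68: mtime [2B, align 2] → 70
@70: version [1B, align 1] → 71
+1 tail pad (align 4)
size 72, align 4
— Block2 —
@0: blocks [16B, align 4] → 16
@16: size [14B, align 2] → 30
@30: signature [2B, align 2] → 32
@32: reserved [36B, align 4] → 68
@68: version [1B, align 1] → 69
+1 pad (align 2)
@70: mtime [2B, align 2] → 72
size 72, align 4
72 − 72 = 0

0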